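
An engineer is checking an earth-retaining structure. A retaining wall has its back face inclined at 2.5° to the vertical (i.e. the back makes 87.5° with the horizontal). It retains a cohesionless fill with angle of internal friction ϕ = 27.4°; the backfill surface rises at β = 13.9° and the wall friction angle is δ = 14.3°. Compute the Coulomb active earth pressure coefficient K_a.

0.435

K_a = sin²(α+φ) / [sin²α · sin(α−δ) · (1 + √{sin(φ+δ)sin(φ−β) / (sin(α−δ)sin(α+β))})²].
With α = 87.5°, φ = 27.4°, δ = 14.3°, β = 13.9°: K_a = 0.4351.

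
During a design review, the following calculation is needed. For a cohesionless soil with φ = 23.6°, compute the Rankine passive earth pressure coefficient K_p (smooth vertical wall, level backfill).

2.34

K_p = (1 + sin φ)/(1 − sin φ) = tan²(45° + 23.6°/2) = 2.335.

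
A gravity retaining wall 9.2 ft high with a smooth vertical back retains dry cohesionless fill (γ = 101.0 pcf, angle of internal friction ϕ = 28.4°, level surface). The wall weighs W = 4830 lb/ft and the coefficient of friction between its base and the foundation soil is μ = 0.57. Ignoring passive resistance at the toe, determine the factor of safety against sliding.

K_a = tan²(45° − 28.4°/2) = 0.3554.
P_a = ½K_aγH² = 0.5×0.3554×101.0×9.2² = 1519 lb/ft, acting at H/3 = 3.067 ft above the base.
FS_sliding = μW / P_a = 0.57×4830 / 1519 = 1.813.

1.81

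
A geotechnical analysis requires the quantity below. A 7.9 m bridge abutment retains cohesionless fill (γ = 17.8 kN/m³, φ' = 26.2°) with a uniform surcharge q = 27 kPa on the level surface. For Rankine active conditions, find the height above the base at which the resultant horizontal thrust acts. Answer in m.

K_a = 0.3874.
Triangular part P₁ = ½K_aγH² = 215.2 at H/3 = 2.633 m; rectangular part P₂ = K_a q H = 82.64 at H/2 = 3.950 m.
ȳ = (P₁·2.633 + P₂·3.950)/(P₁+P₂) = 2.999 m.

3.00 m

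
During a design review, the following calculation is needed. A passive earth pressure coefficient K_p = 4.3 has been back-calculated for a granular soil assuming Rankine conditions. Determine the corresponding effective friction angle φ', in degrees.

K_p = (1+sin φ)/(1−sin φ) ⇒ sin φ = (K_p − 1)/(K_p + 1) = 0.6226.
φ = arcsin(0.6226) = 38.51°.

38.5°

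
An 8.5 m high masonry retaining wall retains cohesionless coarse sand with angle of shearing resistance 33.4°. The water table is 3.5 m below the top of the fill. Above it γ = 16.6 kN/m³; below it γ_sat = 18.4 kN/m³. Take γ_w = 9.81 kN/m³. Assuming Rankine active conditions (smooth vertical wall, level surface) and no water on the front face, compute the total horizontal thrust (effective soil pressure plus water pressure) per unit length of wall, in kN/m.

K_a = tan²(45° − φ/2) = 0.2899.
γ' = 18.4 − 9.81 = 8.590 kN/m³. Depth below WT = 5.0 m.
σ'_h at WT = K_a γ d_w = 16.84 kPa; at base = 16.84 + K_a γ' × 5.0 = 29.30 kPa.
P₁ (0–3.5 m) = ½×16.84×3.5 = 29.48. P₂ (3.5–8.5 m) = ½(16.84+29.30)×5.0 = 115.4.
P_w = ½ γ_w h₂² = 0.5×9.81×5.0² = 122.6. Total = 29.48+115.4+122.6 = 267.5 kN/m.

267 kN/m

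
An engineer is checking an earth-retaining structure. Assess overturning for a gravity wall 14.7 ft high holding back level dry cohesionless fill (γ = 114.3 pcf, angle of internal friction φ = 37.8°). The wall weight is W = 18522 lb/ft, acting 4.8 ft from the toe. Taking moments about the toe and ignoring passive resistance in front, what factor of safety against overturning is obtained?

K_a = tan²(45° − 37.8°/2) = 0.2400.
P_a = ½K_aγH² = 0.5×0.2400×114.3×14.7² = 2964 lb/ft, acting at H/3 = 4.900 ft above the base.
Overturning moment M_o = P_a × H/3 = 2964 × 4.900 = 14520.
Resisting moment M_r = W × 4.8 = 18522 × 4.8 = 88910.
FS_overturning = M_r/M_o = 88910/14520 = 6.122.

6.12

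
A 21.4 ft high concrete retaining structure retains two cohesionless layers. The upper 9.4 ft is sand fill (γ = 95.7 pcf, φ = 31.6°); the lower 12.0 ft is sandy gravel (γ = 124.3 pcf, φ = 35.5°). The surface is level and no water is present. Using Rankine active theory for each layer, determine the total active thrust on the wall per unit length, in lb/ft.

K_a1 = tan²(45°−31.6°/2) = 0.3123; K_a2 = tan²(45°−35.5°/2) = 0.2653.
Layer 1: σ at base = K_a1 γ₁ h₁ = 281.0 psf; P₁ = ½×281.0×9.4 = 1321.
Layer 2: σ_v at top = γ₁h₁ = 899.6; σ_h top = K_a2×899.6 = 238.6; σ_h base = K_a2×(899.6+124.3×12.0) = 634.3.
P₂ = ½(238.6+634.3)×12.0 = 5237. Total P_a = 1321+5237 = 6558 lb/ft.

6560 lb/ft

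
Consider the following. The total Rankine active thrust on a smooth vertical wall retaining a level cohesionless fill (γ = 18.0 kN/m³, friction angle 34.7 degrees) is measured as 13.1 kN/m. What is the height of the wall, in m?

2.30 m

K_a = 0.2745. P_a = ½ K_a γ H² ⇒ H = √(2P_a/(K_a γ)).
H = √(2×13.1/(0.2745×18.0)) = 2.303 m.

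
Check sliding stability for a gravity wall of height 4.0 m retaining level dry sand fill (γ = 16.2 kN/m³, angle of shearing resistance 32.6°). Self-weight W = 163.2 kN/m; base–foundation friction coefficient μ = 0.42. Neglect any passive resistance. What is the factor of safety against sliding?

K_a = tan²(45° − 32.6°/2) = 0.2997.
P_a = ½K_aγH² = 0.5×0.2997×16.2×4.0² = 38.85 kN/m, acting at H/3 = 1.333 m above the base.
FS_sliding = μW / P_a = 0.42×163.2 / 38.85 = 1.764.

1.76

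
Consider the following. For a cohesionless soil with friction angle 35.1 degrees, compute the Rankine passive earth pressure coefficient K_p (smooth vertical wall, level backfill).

3.71

K_p = (1 + sin φ)/(1 − sin φ) = tan²(45° + 35.1°/2) = 3.706.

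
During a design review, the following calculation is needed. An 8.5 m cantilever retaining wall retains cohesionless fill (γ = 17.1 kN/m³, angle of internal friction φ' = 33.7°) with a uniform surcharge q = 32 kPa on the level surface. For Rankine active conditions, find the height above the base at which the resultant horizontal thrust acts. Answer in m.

3.27 m

K_a = 0.2863.
Triangular part P₁ = ½K_aγH² = 176.9 at H/3 = 2.833 m; rectangular part P₂ = K_a q H = 77.87 at H/2 = 4.250 m.
ȳ = (P₁·2.833 + P₂·4.250)/(P₁+P₂) = 3.266 m.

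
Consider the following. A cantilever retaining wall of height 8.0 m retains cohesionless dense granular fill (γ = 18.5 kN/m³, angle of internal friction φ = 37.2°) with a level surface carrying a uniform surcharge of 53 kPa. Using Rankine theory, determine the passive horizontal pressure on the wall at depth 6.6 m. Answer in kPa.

K_p = (1 + sin φ)/(1 − sin φ) = 4.058.
σ_v = γz + q = 18.5 × 6.6 + 53 = 175.1 kPa.
σ_h = K_p σ_v = 4.058 × 175.1 = 710.6 kPa.

711 kPa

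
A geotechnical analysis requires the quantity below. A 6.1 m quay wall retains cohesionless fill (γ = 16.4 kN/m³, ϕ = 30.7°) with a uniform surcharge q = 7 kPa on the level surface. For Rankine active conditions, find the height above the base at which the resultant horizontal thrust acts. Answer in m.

2.16 m

K_a = 0.3240.
Triangular part P₁ = ½K_aγH² = 98.87 at H/3 = 2.033 m; rectangular part P₂ = K_a q H = 13.84 at H/2 = 3.050 m.
ȳ = (P₁·2.033 + P₂·3.050)/(P₁+P₂) = 2.158 m.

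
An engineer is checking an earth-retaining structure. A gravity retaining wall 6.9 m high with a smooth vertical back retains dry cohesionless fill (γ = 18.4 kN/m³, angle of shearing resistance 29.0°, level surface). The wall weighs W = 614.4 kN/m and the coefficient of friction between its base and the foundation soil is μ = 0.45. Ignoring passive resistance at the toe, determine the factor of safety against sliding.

1.82

K_a = tan²(45° − 29.0°/2) = 0.3470.
P_a = ½K_aγH² = 0.5×0.3470×18.4×6.9² = 152.0 kN/m, acting at H/3 = 2.300 m above the base.
FS_sliding = μW / P_a = 0.45×614.4 / 152.0 = 1.819.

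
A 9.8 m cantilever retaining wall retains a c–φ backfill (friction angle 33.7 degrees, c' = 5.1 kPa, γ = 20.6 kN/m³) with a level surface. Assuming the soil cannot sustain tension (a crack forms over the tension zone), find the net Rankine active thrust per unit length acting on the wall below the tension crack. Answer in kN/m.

232 kN/m

K_a = 0.2863; √K_a = 0.5351.
Tension-crack depth z_c = 2c/(γ√K_a) = 2×5.1/(20.6×0.5351) = 0.9254 m.
σ_a at base = K_a γ H − 2c√K_a = 0.2863×20.6×9.8 − 2×5.1×0.5351 = 52.34 kPa.
P_a = ½ × 52.34 × (H − z_c) = 0.5×52.34×8.875 = 232.3 kN/m.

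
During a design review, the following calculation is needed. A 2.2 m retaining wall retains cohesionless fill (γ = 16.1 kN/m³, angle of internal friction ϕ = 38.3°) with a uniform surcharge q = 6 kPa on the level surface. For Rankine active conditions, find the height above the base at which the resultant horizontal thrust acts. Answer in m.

K_a = 0.2347.
Triangular part P₁ = ½K_aγH² = 9.146 at H/3 = 0.7333 m; rectangular part P₂ = K_a q H = 3.099 at H/2 = 1.100 m.
ȳ = (P₁·0.7333 + P₂·1.100)/(P₁+P₂) = 0.8261 m.

0.826 m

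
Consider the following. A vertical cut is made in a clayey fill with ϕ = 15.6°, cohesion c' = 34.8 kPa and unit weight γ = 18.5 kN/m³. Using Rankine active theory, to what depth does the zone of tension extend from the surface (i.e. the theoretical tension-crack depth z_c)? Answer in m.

4.96 m

K_a = tan²(45° − 15.6°/2) = 0.5761; √K_a = 0.7590.
The active pressure is zero where K_a γ z = 2c√K_a, so z_c = 2c/(γ√K_a) = 2×34.8/(18.5×0.7590) = 4.956 m.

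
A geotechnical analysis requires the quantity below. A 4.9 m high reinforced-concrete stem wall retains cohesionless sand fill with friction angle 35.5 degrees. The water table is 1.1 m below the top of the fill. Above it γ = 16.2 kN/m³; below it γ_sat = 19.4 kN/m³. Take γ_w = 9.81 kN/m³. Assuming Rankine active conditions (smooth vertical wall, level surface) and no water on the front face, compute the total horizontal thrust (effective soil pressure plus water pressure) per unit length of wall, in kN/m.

K_a = tan²(45° − φ/2) = 0.2653.
γ' = 19.4 − 9.81 = 9.590 kN/m³. Depth below WT = 3.8 m.
σ'_h at WT = K_a γ d_w = 4.727 kPa; at base = 4.727 + K_a γ' × 3.8 = 14.39 kPa.
P₁ (0–1.1 m) = ½×4.727×1.1 = 2.600. P₂ (1.1–4.9 m) = ½(4.727+14.39)×3.8 = 36.33.
P_w = ½ γ_w h₂² = 0.5×9.81×3.8² = 70.83. Total = 2.600+36.33+70.83 = 109.8 kN/m.

110 kN/m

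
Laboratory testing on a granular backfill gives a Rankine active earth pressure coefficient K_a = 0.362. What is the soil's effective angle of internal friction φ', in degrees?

K_a = tan²(45° − φ/2) ⇒ 45° − φ/2 = arctan(√0.362) = 31.03°.
φ = 2(45° − 31.03°) = 27.93°.

27.9°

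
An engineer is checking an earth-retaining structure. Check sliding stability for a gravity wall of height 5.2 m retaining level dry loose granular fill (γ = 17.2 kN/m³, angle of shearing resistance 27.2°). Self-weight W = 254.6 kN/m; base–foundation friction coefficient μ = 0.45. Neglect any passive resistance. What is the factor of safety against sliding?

1.32

K_a = tan²(45° − 27.2°/2) = 0.3726.
P_a = ½K_aγH² = 0.5×0.3726×17.2×5.2² = 86.64 kN/m, acting at H/3 = 1.733 m above the base.
FS_sliding = μW / P_a = 0.45×254.6 / 86.64 = 1.322.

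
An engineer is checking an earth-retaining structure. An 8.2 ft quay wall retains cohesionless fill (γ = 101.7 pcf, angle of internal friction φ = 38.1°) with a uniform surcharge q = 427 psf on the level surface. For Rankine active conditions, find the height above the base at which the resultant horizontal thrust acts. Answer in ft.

K_a = 0.2368.
Triangular part P₁ = ½K_aγH² = 809.8 at H/3 = 2.733 ft; rectangular part P₂ = K_a q H = 829.2 at H/2 = 4.100 ft.
ȳ = (P₁·2.733 + P₂·4.100)/(P₁+P₂) = 3.425 ft.

3.42 ft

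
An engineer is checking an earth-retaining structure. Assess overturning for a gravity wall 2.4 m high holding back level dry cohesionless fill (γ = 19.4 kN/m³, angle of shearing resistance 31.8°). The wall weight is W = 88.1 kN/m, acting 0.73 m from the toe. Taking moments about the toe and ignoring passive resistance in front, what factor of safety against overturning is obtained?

4.64

K_a = tan²(45° − 31.8°/2) = 0.3098.
P_a = ½K_aγH² = 0.5×0.3098×19.4×2.4² = 17.31 kN/m, acting at H/3 = 0.8000 m above the base.
Overturning moment M_o = P_a × H/3 = 17.31 × 0.8000 = 13.85.
Resisting moment M_r = W × 0.73 = 88.1 × 0.73 = 64.31.
FS_overturning = M_r/M_o = 64.31/13.85 = 4.645.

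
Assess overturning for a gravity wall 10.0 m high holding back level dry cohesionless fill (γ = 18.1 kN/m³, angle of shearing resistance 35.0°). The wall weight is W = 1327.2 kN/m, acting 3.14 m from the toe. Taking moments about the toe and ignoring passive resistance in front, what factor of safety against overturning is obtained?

5.10

K_a = tan²(45° − 35.0°/2) = 0.2710.
P_a = ½K_aγH² = 0.5×0.2710×18.1×10.0² = 245.2 kN/m, acting at H/3 = 3.333 m above the base.
Overturning moment M_o = P_a × H/3 = 245.2 × 3.333 = 817.5.
Resisting moment M_r = W × 3.14 = 1327.2 × 3.14 = 4167.
FS_overturning = M_r/M_o = 4167/817.5 = 5.098.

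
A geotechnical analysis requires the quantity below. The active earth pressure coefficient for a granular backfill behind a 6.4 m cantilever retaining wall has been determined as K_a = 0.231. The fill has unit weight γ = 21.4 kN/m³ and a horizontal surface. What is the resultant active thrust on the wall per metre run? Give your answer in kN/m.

101 kN/m

P = ½ K_a γ H² = 0.5 × 0.231 × 21.4 × 6.4² = 101.2 kN/m.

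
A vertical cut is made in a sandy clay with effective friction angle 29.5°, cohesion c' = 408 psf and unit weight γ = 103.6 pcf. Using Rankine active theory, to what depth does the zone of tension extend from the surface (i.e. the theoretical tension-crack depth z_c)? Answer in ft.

13.5 ft

K_a = tan²(45° − 29.5°/2) = 0.3401; √K_a = 0.5832.
The active pressure is zero where K_a γ z = 2c√K_a, so z_c = 2c/(γ√K_a) = 2×408/(103.6×0.5832) = 13.51 ft.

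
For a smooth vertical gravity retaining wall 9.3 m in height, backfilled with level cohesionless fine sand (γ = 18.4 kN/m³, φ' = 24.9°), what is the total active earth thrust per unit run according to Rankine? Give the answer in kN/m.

324 kN/m

K_a = tan²(45° − φ/2) = 0.4074.
P_a = ½ K_a γ H² = 0.5 × 0.4074 × 18.4 × 9.3² = 324.2 kN/m.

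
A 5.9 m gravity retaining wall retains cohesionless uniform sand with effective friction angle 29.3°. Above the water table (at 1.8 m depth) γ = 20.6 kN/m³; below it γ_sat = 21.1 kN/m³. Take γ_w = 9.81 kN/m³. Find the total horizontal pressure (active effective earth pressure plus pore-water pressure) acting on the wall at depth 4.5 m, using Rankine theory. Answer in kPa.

K_a = (1 − sin φ)/(1 + sin φ) = 0.3428.
γ' = 21.1 − 9.81 = 11.29 kN/m³.
Effective vertical stress at 4.5 m: σ'_v = 20.6×1.8 + 11.29×2.70 = 67.56 kPa.
σ'_h = K_a σ'_v = 0.3428 × 67.56 = 23.16 kPa; u = γ_w × 2.70 = 26.49 kPa.
Total σ_h = 23.16 + 26.49 = 49.65 kPa.

49.7 kPa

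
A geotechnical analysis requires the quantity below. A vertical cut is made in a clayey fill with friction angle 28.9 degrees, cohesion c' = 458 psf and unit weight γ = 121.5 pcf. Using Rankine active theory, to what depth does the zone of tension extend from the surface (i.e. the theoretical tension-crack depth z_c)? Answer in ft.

12.8 ft

K_a = tan²(45° − 28.9°/2) = 0.3484; √K_a = 0.5902.
The active pressure is zero where K_a γ z = 2c√K_a, so z_c = 2c/(γ√K_a) = 2×458/(121.5×0.5902) = 12.77 ft.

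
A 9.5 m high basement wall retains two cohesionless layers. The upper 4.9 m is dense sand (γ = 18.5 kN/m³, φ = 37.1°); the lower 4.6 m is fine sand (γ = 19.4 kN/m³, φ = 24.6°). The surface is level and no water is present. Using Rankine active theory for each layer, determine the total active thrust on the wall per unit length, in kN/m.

311 kN/m

K_a1 = tan²(45°−37.1°/2) = 0.2475; K_a2 = tan²(45°−24.6°/2) = 0.4121.
Layer 1: σ at base = K_a1 γ₁ h₁ = 22.44 kPa; P₁ = ½×22.44×4.9 = 54.97.
Layer 2: σ_v at top = γ₁h₁ = 90.65; σ_h top = K_a2×90.65 = 37.36; σ_h base = K_a2×(90.65+19.4×4.6) = 74.14.
P₂ = ½(37.36+74.14)×4.6 = 256.5. Total P_a = 54.97+256.5 = 311.4 kN/m.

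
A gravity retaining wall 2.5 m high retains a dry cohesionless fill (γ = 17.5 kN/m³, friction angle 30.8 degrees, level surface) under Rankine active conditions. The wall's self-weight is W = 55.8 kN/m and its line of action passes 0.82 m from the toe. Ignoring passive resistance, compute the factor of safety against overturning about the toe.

K_a = tan²(45° − 30.8°/2) = 0.3227.
P_a = ½K_aγH² = 0.5×0.3227×17.5×2.5² = 17.65 kN/m, acting at H/3 = 0.8333 m above the base.
Overturning moment M_o = P_a × H/3 = 17.65 × 0.8333 = 14.71.
Resisting moment M_r = W × 0.82 = 55.8 × 0.82 = 45.76.
FS_overturning = M_r/M_o = 45.76/14.71 = 3.111.

3.11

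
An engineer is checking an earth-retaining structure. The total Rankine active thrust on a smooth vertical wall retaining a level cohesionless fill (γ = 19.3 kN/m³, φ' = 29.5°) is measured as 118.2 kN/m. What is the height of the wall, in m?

6.00 m

K_a = 0.3401. P_a = ½ K_a γ H² ⇒ H = √(2P_a/(K_a γ)).
H = √(2×118.2/(0.3401×19.3)) = 6.001 m.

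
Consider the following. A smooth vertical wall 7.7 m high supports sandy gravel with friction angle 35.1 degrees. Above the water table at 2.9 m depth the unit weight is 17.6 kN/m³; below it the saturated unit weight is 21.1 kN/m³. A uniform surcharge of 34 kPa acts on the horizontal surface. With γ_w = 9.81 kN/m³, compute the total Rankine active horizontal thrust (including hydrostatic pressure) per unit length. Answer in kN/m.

305 kN/m

K_a = tan²(45° − φ/2) = 0.2698.
γ' = 21.1 − 9.81 = 11.29 kN/m³. h₂ = H − d_w = 4.8 m.
σ'_h: at surface K_a·q = 9.174; at WT K_a(q+γd_w) = 22.95; at base K_a(q+γd_w+γ'h₂) = 37.57 kPa.
P₁ = ½(9.174+22.95)×2.9 = 46.58; P₂ = ½(22.95+37.57)×4.8 = 145.2; P_w = ½γ_w h₂² = 113.0.
Total = 46.58+145.2+113.0 = 304.8 kN/m.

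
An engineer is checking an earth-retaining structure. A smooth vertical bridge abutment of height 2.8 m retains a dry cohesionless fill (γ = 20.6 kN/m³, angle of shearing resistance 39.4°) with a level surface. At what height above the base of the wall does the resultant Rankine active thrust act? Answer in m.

0.933 m

K_a = 0.2234.
The pressure distribution is triangular, so the resultant acts at H/3 above the base = 2.8/3 = 0.9333 m.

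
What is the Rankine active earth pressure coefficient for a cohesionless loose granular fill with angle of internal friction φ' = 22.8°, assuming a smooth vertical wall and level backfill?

0.441

K_a = tan²(45° − φ/2) = tan²(33.60°) = 0.4414.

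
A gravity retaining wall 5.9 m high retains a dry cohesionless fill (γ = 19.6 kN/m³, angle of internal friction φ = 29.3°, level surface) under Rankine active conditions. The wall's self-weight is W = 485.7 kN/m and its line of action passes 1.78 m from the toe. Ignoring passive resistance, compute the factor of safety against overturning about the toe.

K_a = tan²(45° − 29.3°/2) = 0.3428.
P_a = ½K_aγH² = 0.5×0.3428×19.6×5.9² = 117.0 kN/m, acting at H/3 = 1.967 m above the base.
Overturning moment M_o = P_a × H/3 = 117.0 × 1.967 = 230.0.
Resisting moment M_r = W × 1.78 = 485.7 × 1.78 = 864.5.
FS_overturning = M_r/M_o = 864.5/230.0 = 3.759.

3.76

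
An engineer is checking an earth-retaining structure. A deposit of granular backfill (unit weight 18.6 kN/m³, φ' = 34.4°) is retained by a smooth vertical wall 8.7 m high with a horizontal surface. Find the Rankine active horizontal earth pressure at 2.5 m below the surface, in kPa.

K_a = (1 − sin φ)/(1 + sin φ) = 0.2780.
σ_h = K_a γ z = 0.2780 × 18.6 × 2.5 = 12.93 kPa.

12.9 kPa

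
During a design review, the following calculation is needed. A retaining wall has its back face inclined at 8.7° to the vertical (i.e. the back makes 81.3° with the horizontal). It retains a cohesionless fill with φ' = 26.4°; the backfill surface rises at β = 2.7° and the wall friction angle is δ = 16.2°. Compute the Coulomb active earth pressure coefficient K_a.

K_a = sin²(α+φ) / [sin²α · sin(α−δ) · (1 + √{sin(φ+δ)sin(φ−β) / (sin(α−δ)sin(α+β))})²].
With α = 81.3°, φ = 26.4°, δ = 16.2°, β = 2.7°: K_a = 0.4267.

0.427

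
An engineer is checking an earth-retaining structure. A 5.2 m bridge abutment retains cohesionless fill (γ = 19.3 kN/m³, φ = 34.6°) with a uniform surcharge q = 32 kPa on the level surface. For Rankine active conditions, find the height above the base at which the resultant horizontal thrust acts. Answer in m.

K_a = 0.2756.
Triangular part P₁ = ½K_aγH² = 71.92 at H/3 = 1.733 m; rectangular part P₂ = K_a q H = 45.87 at H/2 = 2.600 m.
ȳ = (P₁·1.733 + P₂·2.600)/(P₁+P₂) = 2.071 m.

2.07 m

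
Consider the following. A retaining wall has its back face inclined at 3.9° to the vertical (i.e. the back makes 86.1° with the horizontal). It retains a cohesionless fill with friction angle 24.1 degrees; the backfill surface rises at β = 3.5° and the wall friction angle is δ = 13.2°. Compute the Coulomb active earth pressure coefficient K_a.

K_a = sin²(α+φ) / [sin²α · sin(α−δ) · (1 + √{sin(φ+δ)sin(φ−β) / (sin(α−δ)sin(α+β))})²].
With α = 86.1°, φ = 24.1°, δ = 13.2°, β = 3.5°: K_a = 0.4271.

0.427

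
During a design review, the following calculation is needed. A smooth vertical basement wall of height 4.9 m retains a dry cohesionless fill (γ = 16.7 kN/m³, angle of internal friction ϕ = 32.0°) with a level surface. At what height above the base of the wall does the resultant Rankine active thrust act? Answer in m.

1.63 m

K_a = 0.3073.
The pressure distribution is triangular, so the resultant acts at H/3 above the base = 4.9/3 = 1.633 m.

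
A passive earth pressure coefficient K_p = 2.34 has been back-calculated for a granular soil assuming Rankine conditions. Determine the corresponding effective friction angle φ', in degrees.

K_p = (1+sin φ)/(1−sin φ) ⇒ sin φ = (K_p − 1)/(K_p + 1) = 0.4012.
φ = arcsin(0.4012) = 23.65°.

23.7°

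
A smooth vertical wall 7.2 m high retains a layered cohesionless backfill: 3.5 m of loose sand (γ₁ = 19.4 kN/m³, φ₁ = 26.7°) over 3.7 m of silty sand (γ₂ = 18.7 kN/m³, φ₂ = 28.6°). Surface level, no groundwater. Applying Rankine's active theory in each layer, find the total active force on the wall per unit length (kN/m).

K_a1 = tan²(45°−26.7°/2) = 0.3800; K_a2 = tan²(45°−28.6°/2) = 0.3525.
Layer 1: σ at base = K_a1 γ₁ h₁ = 25.80 kPa; P₁ = ½×25.80×3.5 = 45.15.
Layer 2: σ_v at top = γ₁h₁ = 67.90; σ_h top = K_a2×67.90 = 23.94; σ_h base = K_a2×(67.90+18.7×3.7) = 48.33.
P₂ = ½(23.94+48.33)×3.7 = 133.7. Total P_a = 45.15+133.7 = 178.8 kN/m.

179 kN/m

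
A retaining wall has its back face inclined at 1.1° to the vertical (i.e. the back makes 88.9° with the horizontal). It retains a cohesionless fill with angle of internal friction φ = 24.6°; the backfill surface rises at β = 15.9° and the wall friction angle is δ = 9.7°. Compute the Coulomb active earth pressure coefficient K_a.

K_a = sin²(α+φ) / [sin²α · sin(α−δ) · (1 + √{sin(φ+δ)sin(φ−β) / (sin(α−δ)sin(α+β))})²].
With α = 88.9°, φ = 24.6°, δ = 9.7°, β = 15.9°: K_a = 0.5071.

0.507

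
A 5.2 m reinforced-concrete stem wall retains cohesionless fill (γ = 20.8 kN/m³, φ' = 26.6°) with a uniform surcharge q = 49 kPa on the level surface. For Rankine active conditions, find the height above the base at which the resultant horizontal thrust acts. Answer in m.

2.15 m

K_a = 0.3814.
Triangular part P₁ = ½K_aγH² = 107.3 at H/3 = 1.733 m; rectangular part P₂ = K_a q H = 97.19 at H/2 = 2.600 m.
ȳ = (P₁·1.733 + P₂·2.600)/(P₁+P₂) = 2.145 m.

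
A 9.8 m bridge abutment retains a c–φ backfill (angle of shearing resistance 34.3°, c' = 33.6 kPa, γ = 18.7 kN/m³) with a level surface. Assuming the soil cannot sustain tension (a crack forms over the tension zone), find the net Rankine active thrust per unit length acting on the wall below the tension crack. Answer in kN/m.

K_a = 0.2792; √K_a = 0.5284.
Tension-crack depth z_c = 2c/(γ√K_a) = 2×33.6/(18.7×0.5284) = 6.801 m.
σ_a at base = K_a γ H − 2c√K_a = 0.2792×18.7×9.8 − 2×33.6×0.5284 = 15.65 kPa.
P_a = ½ × 15.65 × (H − z_c) = 0.5×15.65×2.999 = 23.47 kN/m.

23.5 kN/m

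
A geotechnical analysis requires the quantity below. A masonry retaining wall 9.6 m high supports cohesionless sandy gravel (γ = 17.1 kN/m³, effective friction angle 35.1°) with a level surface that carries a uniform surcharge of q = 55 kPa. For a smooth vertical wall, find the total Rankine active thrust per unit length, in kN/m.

355 kN/m

K_a = tan²(45° − φ/2) = 0.2698.
Soil triangle: ½ K_a γ H² = 0.5×0.2698×17.1×9.6² = 212.6 kN/m.
Surcharge rectangle: K_a q H = 0.2698×55×9.6 = 142.5 kN/m.
Total = 212.6 + 142.5 = 355.1 kN/m.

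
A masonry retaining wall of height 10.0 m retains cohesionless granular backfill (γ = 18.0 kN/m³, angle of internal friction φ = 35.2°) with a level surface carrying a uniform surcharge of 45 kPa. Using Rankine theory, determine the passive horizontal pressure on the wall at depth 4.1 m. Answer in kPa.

442 kPa

K_p = (1 + sin φ)/(1 − sin φ) = 3.722.
σ_v = γz + q = 18.0 × 4.1 + 45 = 118.8 kPa.
σ_h = K_p σ_v = 3.722 × 118.8 = 442.1 kPa.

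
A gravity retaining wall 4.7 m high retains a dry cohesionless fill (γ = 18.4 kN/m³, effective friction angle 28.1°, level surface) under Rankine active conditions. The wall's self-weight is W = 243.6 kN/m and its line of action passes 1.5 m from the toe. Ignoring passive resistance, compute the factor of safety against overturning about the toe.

3.19

K_a = tan²(45° − 28.1°/2) = 0.3596.
P_a = ½K_aγH² = 0.5×0.3596×18.4×4.7² = 73.08 kN/m, acting at H/3 = 1.567 m above the base.
Overturning moment M_o = P_a × H/3 = 73.08 × 1.567 = 114.5.
Resisting moment M_r = W × 1.5 = 243.6 × 1.5 = 365.4.
FS_overturning = M_r/M_o = 365.4/114.5 = 3.191.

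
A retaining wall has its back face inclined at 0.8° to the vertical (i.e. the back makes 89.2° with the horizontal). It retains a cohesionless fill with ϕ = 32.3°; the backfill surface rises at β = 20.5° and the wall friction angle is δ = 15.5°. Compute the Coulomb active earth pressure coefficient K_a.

K_a = sin²(α+φ) / [sin²α · sin(α−δ) · (1 + √{sin(φ+δ)sin(φ−β) / (sin(α−δ)sin(α+β))})²].
With α = 89.2°, φ = 32.3°, δ = 15.5°, β = 20.5°: K_a = 0.3814.

0.381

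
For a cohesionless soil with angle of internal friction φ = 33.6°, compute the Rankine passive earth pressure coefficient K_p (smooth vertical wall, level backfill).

K_p = (1 + sin φ)/(1 − sin φ) = tan²(45° + 33.6°/2) = 3.478.

3.48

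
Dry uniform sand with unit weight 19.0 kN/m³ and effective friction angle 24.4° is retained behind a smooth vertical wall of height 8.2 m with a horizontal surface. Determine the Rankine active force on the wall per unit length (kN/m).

K_a = tan²(45° − φ/2) = 0.4153.
P_a = ½ K_a γ H² = 0.5 × 0.4153 × 19.0 × 8.2² = 265.3 kN/m.

265 kN/m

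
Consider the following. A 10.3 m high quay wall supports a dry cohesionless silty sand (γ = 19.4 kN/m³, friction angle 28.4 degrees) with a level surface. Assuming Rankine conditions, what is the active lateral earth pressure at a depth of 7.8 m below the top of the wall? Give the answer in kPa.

53.8 kPa

K_a = (1 − sin φ)/(1 + sin φ) = 0.3554.
σ_h = K_a γ z = 0.3554 × 19.4 × 7.8 = 53.77 kPa.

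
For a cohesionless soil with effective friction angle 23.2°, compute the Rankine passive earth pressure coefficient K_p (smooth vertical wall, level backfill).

2.30

K_p = (1 + sin φ)/(1 − sin φ) = tan²(45° + 23.2°/2) = 2.300.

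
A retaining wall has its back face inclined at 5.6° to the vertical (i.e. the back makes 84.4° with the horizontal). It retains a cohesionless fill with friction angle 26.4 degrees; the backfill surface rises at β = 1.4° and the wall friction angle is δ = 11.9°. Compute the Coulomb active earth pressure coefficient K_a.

K_a = sin²(α+φ) / [sin²α · sin(α−δ) · (1 + √{sin(φ+δ)sin(φ−β) / (sin(α−δ)sin(α+β))})²].
With α = 84.4°, φ = 26.4°, δ = 11.9°, β = 1.4°: K_a = 0.3979.

0.398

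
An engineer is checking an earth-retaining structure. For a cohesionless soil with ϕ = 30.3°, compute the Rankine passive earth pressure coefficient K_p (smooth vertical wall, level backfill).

K_p = (1 + sin φ)/(1 − sin φ) = tan²(45° + 30.3°/2) = 3.037.

3.04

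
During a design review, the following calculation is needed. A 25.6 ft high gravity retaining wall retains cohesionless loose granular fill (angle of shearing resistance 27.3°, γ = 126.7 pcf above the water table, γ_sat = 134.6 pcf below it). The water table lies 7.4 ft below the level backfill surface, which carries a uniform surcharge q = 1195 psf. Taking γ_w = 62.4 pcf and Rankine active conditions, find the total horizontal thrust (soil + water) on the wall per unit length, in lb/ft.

33700 lb/ft

K_a = tan²(45° − φ/2) = 0.3711.
γ' = 134.6 − 62.4 = 72.20 pcf. h₂ = H − d_w = 18.2 ft.
σ'_h: at surface K_a·q = 443.5; at WT K_a(q+γd_w) = 791.5; at base K_a(q+γd_w+γ'h₂) = 1279 psf.
P₁ = ½(443.5+791.5)×7.4 = 4569; P₂ = ½(791.5+1279)×18.2 = 18840; P_w = ½γ_w h₂² = 10330.
Total = 4569+18840+10330 = 33750 lb/ft.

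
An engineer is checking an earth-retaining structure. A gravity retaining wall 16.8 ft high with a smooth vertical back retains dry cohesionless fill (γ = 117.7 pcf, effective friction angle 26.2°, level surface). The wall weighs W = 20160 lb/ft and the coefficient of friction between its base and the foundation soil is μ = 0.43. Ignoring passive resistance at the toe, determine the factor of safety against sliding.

1.35

K_a = tan²(45° − 26.2°/2) = 0.3874.
P_a = ½K_aγH² = 0.5×0.3874×117.7×16.8² = 6435 lb/ft, acting at H/3 = 5.600 ft above the base.
FS_sliding = μW / P_a = 0.43×20160 / 6435 = 1.347.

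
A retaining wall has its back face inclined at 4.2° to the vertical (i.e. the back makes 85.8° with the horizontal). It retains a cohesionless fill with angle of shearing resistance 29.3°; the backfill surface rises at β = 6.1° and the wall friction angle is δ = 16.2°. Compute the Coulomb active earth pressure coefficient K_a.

0.367

K_a = sin²(α+φ) / [sin²α · sin(α−δ) · (1 + √{sin(φ+δ)sin(φ−β) / (sin(α−δ)sin(α+β))})²].
With α = 85.8°, φ = 29.3°, δ = 16.2°, β = 6.1°: K_a = 0.3672.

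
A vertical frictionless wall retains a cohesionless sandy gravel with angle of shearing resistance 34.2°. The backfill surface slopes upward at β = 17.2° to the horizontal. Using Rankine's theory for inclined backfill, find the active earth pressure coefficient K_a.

0.318

K_a = cos β · (cos β − √(cos²β − cos²φ)) / (cos β + √(cos²β − cos²φ)).
cos β = 0.9553, cos φ = 0.8271, √(cos²β − cos²φ) = 0.4780.
K_a = 0.9553 × (0.9553 − 0.4780)/(0.9553 + 0.4780) = 0.3181.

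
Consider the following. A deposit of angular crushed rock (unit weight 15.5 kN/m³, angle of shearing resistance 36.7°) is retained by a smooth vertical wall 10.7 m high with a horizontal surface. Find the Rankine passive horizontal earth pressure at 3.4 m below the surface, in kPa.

209 kPa

K_p = (1 + sin φ)/(1 − sin φ) = 3.970.
σ_h = K_p γ z = 3.970 × 15.5 × 3.4 = 209.2 kPa.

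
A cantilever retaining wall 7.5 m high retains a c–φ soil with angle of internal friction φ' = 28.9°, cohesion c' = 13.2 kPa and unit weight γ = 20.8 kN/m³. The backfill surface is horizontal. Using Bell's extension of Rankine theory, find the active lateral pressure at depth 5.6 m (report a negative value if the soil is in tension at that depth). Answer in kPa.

25.0 kPa

K_a = (1 − sin φ)/(1 + sin φ) = 0.3484.
σ_a = K_a γ z − 2c√K_a = 0.3484×20.8×5.6 − 2×13.2×0.5902 = 25.00 kPa.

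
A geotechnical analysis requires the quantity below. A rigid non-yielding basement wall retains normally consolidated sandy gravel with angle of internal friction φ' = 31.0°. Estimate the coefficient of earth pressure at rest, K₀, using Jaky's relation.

K₀ = 1 − sin φ' = 1 − sin 31.0° = 0.4850.

0.485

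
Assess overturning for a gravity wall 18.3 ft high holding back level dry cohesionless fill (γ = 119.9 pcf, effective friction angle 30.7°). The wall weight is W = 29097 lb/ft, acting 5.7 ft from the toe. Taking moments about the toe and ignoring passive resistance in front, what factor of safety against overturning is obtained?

K_a = tan²(45° − 30.7°/2) = 0.3240.
P_a = ½K_aγH² = 0.5×0.3240×119.9×18.3² = 6505 lb/ft, acting at H/3 = 6.100 ft above the base.
Overturning moment M_o = P_a × H/3 = 6505 × 6.100 = 39680.
Resisting moment M_r = W × 5.7 = 29097 × 5.7 = 165900.
FS_overturning = M_r/M_o = 165900/39680 = 4.179.

4.18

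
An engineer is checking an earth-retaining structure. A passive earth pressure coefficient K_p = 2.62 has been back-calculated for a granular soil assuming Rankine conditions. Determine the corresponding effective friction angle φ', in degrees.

26.6°

K_p = (1+sin φ)/(1−sin φ) ⇒ sin φ = (K_p − 1)/(K_p + 1) = 0.4475.
φ = arcsin(0.4475) = 26.58°.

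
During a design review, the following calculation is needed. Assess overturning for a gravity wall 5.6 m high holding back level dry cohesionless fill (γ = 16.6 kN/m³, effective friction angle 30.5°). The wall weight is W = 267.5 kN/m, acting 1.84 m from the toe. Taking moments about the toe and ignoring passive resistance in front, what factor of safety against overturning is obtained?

K_a = tan²(45° − 30.5°/2) = 0.3267.
P_a = ½K_aγH² = 0.5×0.3267×16.6×5.6² = 85.03 kN/m, acting at H/3 = 1.867 m above the base.
Overturning moment M_o = P_a × H/3 = 85.03 × 1.867 = 158.7.
Resisting moment M_r = W × 1.84 = 267.5 × 1.84 = 492.2.
FS_overturning = M_r/M_o = 492.2/158.7 = 3.101.

3.10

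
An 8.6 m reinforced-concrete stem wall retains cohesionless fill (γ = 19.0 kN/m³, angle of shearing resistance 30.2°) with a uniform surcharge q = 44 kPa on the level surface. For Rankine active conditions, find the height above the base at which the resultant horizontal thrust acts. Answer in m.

3.37 m

K_a = 0.3307.
Triangular part P₁ = ½K_aγH² = 232.3 at H/3 = 2.867 m; rectangular part P₂ = K_a q H = 125.1 at H/2 = 4.300 m.
ȳ = (P₁·2.867 + P₂·4.300)/(P₁+P₂) = 3.368 m.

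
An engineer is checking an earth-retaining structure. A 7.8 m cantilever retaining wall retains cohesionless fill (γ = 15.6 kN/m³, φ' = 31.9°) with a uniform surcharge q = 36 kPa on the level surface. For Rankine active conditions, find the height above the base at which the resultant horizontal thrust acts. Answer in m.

3.08 m

K_a = 0.3085.
Triangular part P₁ = ½K_aγH² = 146.4 at H/3 = 2.600 m; rectangular part P₂ = K_a q H = 86.63 at H/2 = 3.900 m.
ȳ = (P₁·2.600 + P₂·3.900)/(P₁+P₂) = 3.083 m.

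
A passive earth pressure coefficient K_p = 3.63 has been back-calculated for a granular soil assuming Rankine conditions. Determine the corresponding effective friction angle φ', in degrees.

K_p = (1+sin φ)/(1−sin φ) ⇒ sin φ = (K_p − 1)/(K_p + 1) = 0.5680.
φ = arcsin(0.5680) = 34.61°.

34.6°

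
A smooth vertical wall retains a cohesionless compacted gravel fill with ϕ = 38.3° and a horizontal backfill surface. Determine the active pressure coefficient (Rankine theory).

K_a = (1 − sin φ)/(1 + sin φ) = (1 − sin 38.3°)/(1 + sin 38.3°) = 0.2347.

0.235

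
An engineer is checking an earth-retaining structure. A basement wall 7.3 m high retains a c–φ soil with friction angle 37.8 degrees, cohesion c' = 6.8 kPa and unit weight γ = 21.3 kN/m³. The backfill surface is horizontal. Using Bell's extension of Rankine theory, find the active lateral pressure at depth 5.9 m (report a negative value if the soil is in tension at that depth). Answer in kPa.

23.5 kPa

K_a = (1 − sin φ)/(1 + sin φ) = 0.2400.
σ_a = K_a γ z − 2c√K_a = 0.2400×21.3×5.9 − 2×6.8×0.4899 = 23.50 kPa.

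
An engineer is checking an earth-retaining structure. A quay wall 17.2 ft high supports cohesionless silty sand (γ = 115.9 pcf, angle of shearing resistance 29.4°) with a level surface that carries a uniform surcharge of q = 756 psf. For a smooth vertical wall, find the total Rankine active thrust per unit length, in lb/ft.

K_a = tan²(45° − φ/2) = 0.3415.
Soil triangle: ½ K_a γ H² = 0.5×0.3415×115.9×17.2² = 5854 lb/ft.
Surcharge rectangle: K_a q H = 0.3415×756×17.2 = 4440 lb/ft.
Total = 5854 + 4440 = 10290 lb/ft.

10300 lb/ft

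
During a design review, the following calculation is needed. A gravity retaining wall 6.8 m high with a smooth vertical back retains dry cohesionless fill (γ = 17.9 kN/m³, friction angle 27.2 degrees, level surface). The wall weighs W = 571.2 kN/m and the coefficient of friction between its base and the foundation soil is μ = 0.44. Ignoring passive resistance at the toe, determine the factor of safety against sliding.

1.63

K_a = tan²(45° − 27.2°/2) = 0.3726.
P_a = ½K_aγH² = 0.5×0.3726×17.9×6.8² = 154.2 kN/m, acting at H/3 = 2.267 m above the base.
FS_sliding = μW / P_a = 0.44×571.2 / 154.2 = 1.630.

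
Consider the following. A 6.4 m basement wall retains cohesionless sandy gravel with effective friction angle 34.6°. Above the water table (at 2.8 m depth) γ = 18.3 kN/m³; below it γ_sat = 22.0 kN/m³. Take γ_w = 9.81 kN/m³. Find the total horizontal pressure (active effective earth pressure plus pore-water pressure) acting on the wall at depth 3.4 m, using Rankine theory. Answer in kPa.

K_a = (1 − sin φ)/(1 + sin φ) = 0.2756.
γ' = 22.0 − 9.81 = 12.19 kN/m³.
Effective vertical stress at 3.4 m: σ'_v = 18.3×2.8 + 12.19×0.600 = 58.55 kPa.
σ'_h = K_a σ'_v = 0.2756 × 58.55 = 16.14 kPa; u = γ_w × 0.600 = 5.886 kPa.
Total σ_h = 16.14 + 5.886 = 22.03 kPa.

22.0 kPa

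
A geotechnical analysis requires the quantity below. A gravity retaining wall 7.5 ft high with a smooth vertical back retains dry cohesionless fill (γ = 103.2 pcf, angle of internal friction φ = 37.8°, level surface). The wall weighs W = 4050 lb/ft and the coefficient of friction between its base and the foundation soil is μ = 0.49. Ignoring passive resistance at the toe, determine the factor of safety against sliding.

2.85

K_a = tan²(45° − 37.8°/2) = 0.2400.
P_a = ½K_aγH² = 0.5×0.2400×103.2×7.5² = 696.6 lb/ft, acting at H/3 = 2.500 ft above the base.
FS_sliding = μW / P_a = 0.49×4050 / 696.6 = 2.849.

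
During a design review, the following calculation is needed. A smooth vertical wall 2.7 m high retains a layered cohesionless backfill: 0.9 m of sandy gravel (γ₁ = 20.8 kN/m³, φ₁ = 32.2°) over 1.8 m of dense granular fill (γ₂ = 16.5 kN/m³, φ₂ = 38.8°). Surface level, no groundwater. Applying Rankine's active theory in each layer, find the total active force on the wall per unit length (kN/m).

16.4 kN/m

K_a1 = tan²(45°−32.2°/2) = 0.3047; K_a2 = tan²(45°−38.8°/2) = 0.2296.
Layer 1: σ at base = K_a1 γ₁ h₁ = 5.705 kPa; P₁ = ½×5.705×0.9 = 2.567.
Layer 2: σ_v at top = γ₁h₁ = 18.72; σ_h top = K_a2×18.72 = 4.297; σ_h base = K_a2×(18.72+16.5×1.8) = 11.12.
P₂ = ½(4.297+11.12)×1.8 = 13.87. Total P_a = 2.567+13.87 = 16.44 kN/m.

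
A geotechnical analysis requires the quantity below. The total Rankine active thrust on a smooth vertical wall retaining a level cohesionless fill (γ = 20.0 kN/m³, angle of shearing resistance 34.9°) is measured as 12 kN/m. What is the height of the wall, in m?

K_a = 0.2721. P_a = ½ K_a γ H² ⇒ H = √(2P_a/(K_a γ)).
H = √(2×12/(0.2721×20.0)) = 2.100 m.

2.10 m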